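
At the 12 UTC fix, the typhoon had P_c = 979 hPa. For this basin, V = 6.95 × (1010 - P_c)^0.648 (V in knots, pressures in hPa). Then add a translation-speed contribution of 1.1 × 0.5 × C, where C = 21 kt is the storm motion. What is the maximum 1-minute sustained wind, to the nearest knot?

76 kt

ΔP = 1010 − 979 = 31 hPa.
31^0.648 ≈ 9.256.
V ≈ 6.95 × 9.256 ≈ 64.3 kt.
Translation term: 1.1 × 0.5 × 21 = 11.55 kt.
Corrected V ≈ 75.85 kt → 76 kt.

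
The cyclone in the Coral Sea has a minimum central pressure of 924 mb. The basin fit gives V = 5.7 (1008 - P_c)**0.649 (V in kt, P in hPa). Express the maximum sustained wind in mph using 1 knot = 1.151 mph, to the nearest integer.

116 mph

ΔP = 1008 − 924 = 84 mb.
V ≈ 5.7 × 84^0.649 = 5.7 × 17.736 ≈ 101.096 kt.
101.096 × 1.151 ≈ 116.36 mph → 116 mph.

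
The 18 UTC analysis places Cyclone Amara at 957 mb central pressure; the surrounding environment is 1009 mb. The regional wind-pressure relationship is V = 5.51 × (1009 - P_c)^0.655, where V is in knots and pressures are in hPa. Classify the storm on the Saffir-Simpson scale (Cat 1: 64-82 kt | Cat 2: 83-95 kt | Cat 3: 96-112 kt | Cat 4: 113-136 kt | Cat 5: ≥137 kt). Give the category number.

ΔP = 1009 − 957 = 52 mb.
V ≈ 5.51 × 52^0.655 = 5.51 × 13.30 ≈ 73 kt.
73 kt falls in the Category 1 band.

1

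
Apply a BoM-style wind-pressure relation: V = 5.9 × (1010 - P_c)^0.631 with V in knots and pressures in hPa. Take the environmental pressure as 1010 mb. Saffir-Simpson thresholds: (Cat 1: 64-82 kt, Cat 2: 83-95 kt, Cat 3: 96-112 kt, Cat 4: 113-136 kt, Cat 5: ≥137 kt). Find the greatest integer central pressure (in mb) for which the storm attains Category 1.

Category 1 begins at V = 64 kt.
Required ΔP = (64/5.9)^(1/0.631) = 10.847^1.585 ≈ 43.73 mb.
P_c ≤ 1010 − 43.73 = 966.27, so the highest integer P_c is 966 mb.

966 mb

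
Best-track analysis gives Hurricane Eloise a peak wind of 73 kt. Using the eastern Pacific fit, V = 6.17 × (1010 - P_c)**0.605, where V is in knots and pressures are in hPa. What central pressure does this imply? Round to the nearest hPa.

ΔP = (V / 6.17)^(1/0.605) = (73/6.17)^1.653.
73/6.17 = 11.831; 11.831^1.653 ≈ 59.38 hPa.
P_c = 1010 − 59.38 = 950.62 ≈ 951 hPa.

951 hPa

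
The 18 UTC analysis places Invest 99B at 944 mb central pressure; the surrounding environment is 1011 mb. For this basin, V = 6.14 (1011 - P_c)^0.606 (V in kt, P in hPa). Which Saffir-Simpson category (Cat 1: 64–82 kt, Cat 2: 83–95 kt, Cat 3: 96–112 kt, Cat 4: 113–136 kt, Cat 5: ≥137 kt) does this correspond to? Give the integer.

1

ΔP = 1011 − 944 = 67 mb.
V ≈ 6.14 × 67^0.606 = 6.14 × 12.78 ≈ 78 kt.
78 kt falls in the Category 1 band.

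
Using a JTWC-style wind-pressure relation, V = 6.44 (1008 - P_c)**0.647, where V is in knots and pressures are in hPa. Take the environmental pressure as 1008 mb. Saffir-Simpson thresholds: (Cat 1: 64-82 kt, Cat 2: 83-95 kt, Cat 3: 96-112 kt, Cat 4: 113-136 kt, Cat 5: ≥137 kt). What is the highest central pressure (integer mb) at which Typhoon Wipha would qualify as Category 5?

895 mb

Category 5 begins at V = 137 kt.
Required ΔP = (137/6.44)^(1/0.647) = 21.273^1.546 ≈ 112.80 mb.
P_c ≤ 1008 − 112.80 = 895.20, so the highest integer P_c is 895 mb.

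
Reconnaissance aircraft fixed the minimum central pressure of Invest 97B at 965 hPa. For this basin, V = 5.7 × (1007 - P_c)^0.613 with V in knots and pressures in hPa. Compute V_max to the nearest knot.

56 kt

ΔP = 1007 − 965 = 42 hPa.
42^0.613 ≈ 9.887.
V ≈ 5.7 × 9.887 ≈ 56.4 kt.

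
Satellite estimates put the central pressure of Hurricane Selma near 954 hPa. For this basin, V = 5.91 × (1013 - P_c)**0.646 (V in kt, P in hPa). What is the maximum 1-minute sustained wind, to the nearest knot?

82 kt

ΔP = 1013 − 954 = 59 hPa.
59^0.646 ≈ 13.931.
V ≈ 5.91 × 13.931 ≈ 82.3 kt.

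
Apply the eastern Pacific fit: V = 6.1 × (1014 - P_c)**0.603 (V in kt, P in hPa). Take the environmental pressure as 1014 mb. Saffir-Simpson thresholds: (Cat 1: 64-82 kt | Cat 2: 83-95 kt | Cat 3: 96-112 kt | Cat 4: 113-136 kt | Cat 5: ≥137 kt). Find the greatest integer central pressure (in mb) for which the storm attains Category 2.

938 mb

Category 2 begins at V = 83 kt.
Required ΔP = (83/6.1)^(1/0.603) = 13.607^1.658 ≈ 75.89 mb.
P_c ≤ 1014 − 75.89 = 938.11, so the highest integer P_c is 938 mb.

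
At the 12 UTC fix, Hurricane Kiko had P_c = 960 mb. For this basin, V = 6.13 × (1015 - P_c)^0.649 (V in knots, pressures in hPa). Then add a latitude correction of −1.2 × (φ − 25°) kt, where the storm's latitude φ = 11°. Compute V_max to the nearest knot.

ΔP = 1015 − 960 = 55 mb.
55^0.649 ≈ 13.474.
V ≈ 6.13 × 13.474 ≈ 82.6 kt.
Latitude correction: −1.2 × (11 − 25) = 16.8 kt.
Corrected V ≈ 99.4 kt → 99 kt.

99 kt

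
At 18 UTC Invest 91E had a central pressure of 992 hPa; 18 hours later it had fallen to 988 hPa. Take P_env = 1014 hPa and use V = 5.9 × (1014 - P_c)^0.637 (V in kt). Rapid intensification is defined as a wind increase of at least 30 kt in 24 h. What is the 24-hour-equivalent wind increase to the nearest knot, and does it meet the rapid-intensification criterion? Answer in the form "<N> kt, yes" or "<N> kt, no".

V₁: ΔP = 22, V ≈ 5.9 × 22^0.637 ≈ 42.26 kt.
V₂: ΔP = 26, V ≈ 5.9 × 26^0.637 ≈ 47.01 kt.
ΔV over 18 h = 4.75 kt → 24 h equivalent = 4.75 × 24/18 ≈ 6.33 kt.
6 kt < 30 kt ⇒ not rapid intensification.

6 kt, no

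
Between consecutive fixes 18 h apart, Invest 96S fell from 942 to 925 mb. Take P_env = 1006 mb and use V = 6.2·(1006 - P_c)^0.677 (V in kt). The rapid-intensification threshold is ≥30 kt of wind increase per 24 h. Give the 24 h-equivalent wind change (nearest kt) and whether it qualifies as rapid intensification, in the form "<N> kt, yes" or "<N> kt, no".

V₁: ΔP = 64, V ≈ 6.2 × 64^0.677 ≈ 103.56 kt.
V₂: ΔP = 81, V ≈ 6.2 × 81^0.677 ≈ 121.46 kt.
ΔV over 18 h = 17.90 kt → 24 h equivalent = 17.90 × 24/18 ≈ 23.87 kt.
24 kt < 30 kt ⇒ not rapid intensification.

24 kt, no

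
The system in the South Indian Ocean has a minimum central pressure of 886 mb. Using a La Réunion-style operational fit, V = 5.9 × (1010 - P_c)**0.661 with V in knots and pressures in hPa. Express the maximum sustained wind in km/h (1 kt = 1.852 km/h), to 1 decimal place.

264.4 km/h

ΔP = 1010 − 886 = 124 mb.
V ≈ 5.9 × 124^0.661 = 5.9 × 24.196 ≈ 142.759 kt.
142.759 × 1.852 ≈ 264.39 km/h → 264.4 km/h.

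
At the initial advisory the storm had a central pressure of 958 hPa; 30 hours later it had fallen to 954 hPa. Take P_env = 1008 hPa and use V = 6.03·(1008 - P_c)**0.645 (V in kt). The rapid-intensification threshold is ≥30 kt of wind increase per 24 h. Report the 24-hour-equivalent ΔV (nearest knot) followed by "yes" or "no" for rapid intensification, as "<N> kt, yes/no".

3 kt, no

V₁: ΔP = 50, V ≈ 6.03 × 50^0.645 ≈ 75.19 kt.
V₂: ΔP = 54, V ≈ 6.03 × 54^0.645 ≈ 79.02 kt.
ΔV over 30 h = 3.83 kt → 24 h equivalent = 3.83 × 24/30 ≈ 3.06 kt.
3 kt < 30 kt ⇒ not rapid intensification.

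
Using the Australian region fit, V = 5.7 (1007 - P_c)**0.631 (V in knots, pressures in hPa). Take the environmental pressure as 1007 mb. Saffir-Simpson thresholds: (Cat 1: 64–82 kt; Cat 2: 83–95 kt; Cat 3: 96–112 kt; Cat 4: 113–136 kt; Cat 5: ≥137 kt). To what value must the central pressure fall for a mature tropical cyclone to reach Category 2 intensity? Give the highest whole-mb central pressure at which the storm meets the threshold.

Category 2 begins at V = 83 kt.
Required ΔP = (83/5.7)^(1/0.631) = 14.561^1.585 ≈ 69.73 mb.
P_c ≤ 1007 − 69.73 = 937.27, so the highest integer P_c is 937 mb.

937 mb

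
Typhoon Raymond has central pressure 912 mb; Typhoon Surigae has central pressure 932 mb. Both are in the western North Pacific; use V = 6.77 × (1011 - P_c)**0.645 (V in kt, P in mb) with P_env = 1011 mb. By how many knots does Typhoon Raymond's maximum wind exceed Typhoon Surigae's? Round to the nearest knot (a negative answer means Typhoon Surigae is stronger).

18 kt

Typhoon Raymond: ΔP = 99; V ≈ 6.77 × 99^0.645 ≈ 131.15 kt.
Typhoon Surigae: ΔP = 79; V ≈ 6.77 × 79^0.645 ≈ 113.39 kt.
Difference ≈ 131.15 − 113.39 = 17.76 → 18 kt.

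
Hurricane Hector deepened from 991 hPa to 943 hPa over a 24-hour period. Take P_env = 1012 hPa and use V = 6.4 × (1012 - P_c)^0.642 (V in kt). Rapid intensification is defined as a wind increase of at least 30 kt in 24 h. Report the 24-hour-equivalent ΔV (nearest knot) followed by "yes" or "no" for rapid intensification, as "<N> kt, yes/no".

V₁: ΔP = 21, V ≈ 6.4 × 21^0.642 ≈ 45.19 kt.
V₂: ΔP = 69, V ≈ 6.4 × 69^0.642 ≈ 96.99 kt.
ΔV over 24 h = 51.80 kt → 24 h equivalent = 51.80 × 24/24 ≈ 51.80 kt.
52 kt ≥ 30 kt ⇒ rapid intensification.

52 kt, yes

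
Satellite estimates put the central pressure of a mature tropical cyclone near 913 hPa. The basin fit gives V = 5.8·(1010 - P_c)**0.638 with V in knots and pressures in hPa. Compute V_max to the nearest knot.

107 kt

ΔP = 1010 − 913 = 97 hPa.
97^0.638 ≈ 18.517.
V ≈ 5.8 × 18.517 ≈ 107.4 kt.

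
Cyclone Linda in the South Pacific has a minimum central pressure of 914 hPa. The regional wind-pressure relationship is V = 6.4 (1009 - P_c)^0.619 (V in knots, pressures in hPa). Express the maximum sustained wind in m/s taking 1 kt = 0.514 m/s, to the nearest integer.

55 m/s

ΔP = 1009 − 914 = 95 hPa.
V ≈ 6.4 × 95^0.619 = 6.4 × 16.758 ≈ 107.248 kt.
107.248 × 0.514 ≈ 55.13 m/s → 55 m/s.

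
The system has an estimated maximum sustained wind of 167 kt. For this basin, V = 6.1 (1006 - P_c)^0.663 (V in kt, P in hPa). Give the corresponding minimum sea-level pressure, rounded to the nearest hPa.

ΔP = (V / 6.1)^(1/0.663) = (167/6.1)^1.508.
167/6.1 = 27.377; 27.377^1.508 ≈ 147.23 hPa.
P_c = 1006 − 147.23 = 858.77 ≈ 859 hPa.

859 hPa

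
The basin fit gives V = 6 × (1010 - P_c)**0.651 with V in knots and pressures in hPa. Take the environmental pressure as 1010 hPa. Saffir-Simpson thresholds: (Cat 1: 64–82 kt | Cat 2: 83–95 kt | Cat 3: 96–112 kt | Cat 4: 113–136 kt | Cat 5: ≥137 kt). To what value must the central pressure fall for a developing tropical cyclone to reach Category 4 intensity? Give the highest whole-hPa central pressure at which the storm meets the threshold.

Category 4 begins at V = 113 kt.
Required ΔP = (113/6)^(1/0.651) = 18.833^1.536 ≈ 90.87 hPa.
P_c ≤ 1010 − 90.87 = 919.13, so the highest integer P_c is 919 hPa.

919 hPa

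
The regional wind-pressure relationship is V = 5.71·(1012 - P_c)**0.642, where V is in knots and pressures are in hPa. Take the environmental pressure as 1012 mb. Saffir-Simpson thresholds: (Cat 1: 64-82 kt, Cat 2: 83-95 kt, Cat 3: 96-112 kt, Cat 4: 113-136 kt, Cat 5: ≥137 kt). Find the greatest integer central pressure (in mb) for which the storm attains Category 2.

Category 2 begins at V = 83 kt.
Required ΔP = (83/5.71)^(1/0.642) = 14.536^1.558 ≈ 64.66 mb.
P_c ≤ 1012 − 64.66 = 947.34, so the highest integer P_c is 947 mb.

947 mb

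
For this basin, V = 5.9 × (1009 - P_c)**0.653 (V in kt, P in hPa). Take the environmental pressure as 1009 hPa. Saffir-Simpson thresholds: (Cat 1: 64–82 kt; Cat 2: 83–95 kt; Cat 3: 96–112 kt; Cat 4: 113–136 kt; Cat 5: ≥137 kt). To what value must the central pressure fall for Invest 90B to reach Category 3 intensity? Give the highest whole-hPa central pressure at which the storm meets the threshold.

937 hPa

Category 3 begins at V = 96 kt.
Required ΔP = (96/5.9)^(1/0.653) = 16.271^1.531 ≈ 71.64 hPa.
P_c ≤ 1009 − 71.64 = 937.36, so the highest integer P_c is 937 hPa.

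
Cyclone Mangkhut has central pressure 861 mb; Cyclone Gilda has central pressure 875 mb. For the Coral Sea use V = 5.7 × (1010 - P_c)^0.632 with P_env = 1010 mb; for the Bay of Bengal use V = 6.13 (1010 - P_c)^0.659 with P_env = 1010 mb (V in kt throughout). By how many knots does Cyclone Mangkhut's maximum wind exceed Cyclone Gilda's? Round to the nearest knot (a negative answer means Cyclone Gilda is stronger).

-21 kt

Cyclone Mangkhut: ΔP = 149; V ≈ 5.7 × 149^0.632 ≈ 134.69 kt.
Cyclone Gilda: ΔP = 135; V ≈ 6.13 × 135^0.659 ≈ 155.36 kt.
Difference ≈ 134.69 − 155.36 = -20.67 → -21 kt.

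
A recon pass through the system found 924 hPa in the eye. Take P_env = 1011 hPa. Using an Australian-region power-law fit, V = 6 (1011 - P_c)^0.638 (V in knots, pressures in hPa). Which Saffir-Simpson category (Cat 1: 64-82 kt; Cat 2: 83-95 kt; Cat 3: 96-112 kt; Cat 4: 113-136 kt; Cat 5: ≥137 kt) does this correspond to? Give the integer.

ΔP = 1011 − 924 = 87 hPa.
V ≈ 6 × 87^0.638 = 6 × 17.27 ≈ 104 kt.
104 kt falls in the Category 3 band.

3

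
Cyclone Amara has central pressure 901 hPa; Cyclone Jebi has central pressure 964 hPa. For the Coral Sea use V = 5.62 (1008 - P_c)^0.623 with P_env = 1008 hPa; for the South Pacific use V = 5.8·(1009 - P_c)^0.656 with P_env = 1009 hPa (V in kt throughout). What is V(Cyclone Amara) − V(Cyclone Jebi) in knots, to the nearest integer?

33 kt

Cyclone Amara: ΔP = 107; V ≈ 5.62 × 107^0.623 ≈ 103.29 kt.
Cyclone Jebi: ΔP = 45; V ≈ 5.8 × 45^0.656 ≈ 70.46 kt.
Difference ≈ 103.29 − 70.46 = 32.83 → 33 kt.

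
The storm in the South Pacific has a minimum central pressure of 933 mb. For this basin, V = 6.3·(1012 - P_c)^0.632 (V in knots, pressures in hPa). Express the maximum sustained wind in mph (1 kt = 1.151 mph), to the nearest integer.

115 mph

ΔP = 1012 − 933 = 79 mb.
V ≈ 6.3 × 79^0.632 = 6.3 × 15.823 ≈ 99.688 kt.
99.688 × 1.151 ≈ 114.74 mph → 115 mph.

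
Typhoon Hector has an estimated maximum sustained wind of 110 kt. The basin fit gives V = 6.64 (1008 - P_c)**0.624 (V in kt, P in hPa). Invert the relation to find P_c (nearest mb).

918 mb

ΔP = (V / 6.64)^(1/0.624) = (110/6.64)^1.603.
110/6.64 = 16.566; 16.566^1.603 ≈ 89.93 mb.
P_c = 1008 − 89.93 = 918.07 ≈ 918 mb.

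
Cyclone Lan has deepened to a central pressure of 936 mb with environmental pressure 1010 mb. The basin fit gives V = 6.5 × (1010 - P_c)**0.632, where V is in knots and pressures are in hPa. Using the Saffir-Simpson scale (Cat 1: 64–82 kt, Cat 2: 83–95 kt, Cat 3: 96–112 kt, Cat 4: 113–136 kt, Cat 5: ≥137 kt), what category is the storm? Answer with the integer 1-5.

3

ΔP = 1010 − 936 = 74 mb.
V ≈ 6.5 × 74^0.632 = 6.5 × 15.18 ≈ 99 kt.
99 kt falls in the Category 3 band.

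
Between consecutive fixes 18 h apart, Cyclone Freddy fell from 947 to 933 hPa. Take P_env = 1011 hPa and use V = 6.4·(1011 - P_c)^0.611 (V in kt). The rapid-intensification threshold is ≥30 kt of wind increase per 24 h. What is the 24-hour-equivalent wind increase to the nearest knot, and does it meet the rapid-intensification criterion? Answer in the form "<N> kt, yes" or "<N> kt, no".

V₁: ΔP = 64, V ≈ 6.4 × 64^0.611 ≈ 81.24 kt.
V₂: ΔP = 78, V ≈ 6.4 × 78^0.611 ≈ 91.67 kt.
ΔV over 18 h = 10.43 kt → 24 h equivalent = 10.43 × 24/18 ≈ 13.91 kt.
14 kt < 30 kt ⇒ not rapid intensification.

14 kt, no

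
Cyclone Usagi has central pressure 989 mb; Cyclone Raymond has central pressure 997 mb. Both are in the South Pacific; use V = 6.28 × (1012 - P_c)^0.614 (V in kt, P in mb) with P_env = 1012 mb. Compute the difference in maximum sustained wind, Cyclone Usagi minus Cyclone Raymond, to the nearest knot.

Cyclone Usagi: ΔP = 23; V ≈ 6.28 × 23^0.614 ≈ 43.06 kt.
Cyclone Raymond: ΔP = 15; V ≈ 6.28 × 15^0.614 ≈ 33.12 kt.
Difference ≈ 43.06 − 33.12 = 9.94 → 10 kt.

10 kt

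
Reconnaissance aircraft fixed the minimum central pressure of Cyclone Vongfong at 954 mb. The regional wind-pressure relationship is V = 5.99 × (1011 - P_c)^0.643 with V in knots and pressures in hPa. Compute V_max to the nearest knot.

81 kt

ΔP = 1011 − 954 = 57 mb.
57^0.643 ≈ 13.459.
V ≈ 5.99 × 13.459 ≈ 80.6 kt.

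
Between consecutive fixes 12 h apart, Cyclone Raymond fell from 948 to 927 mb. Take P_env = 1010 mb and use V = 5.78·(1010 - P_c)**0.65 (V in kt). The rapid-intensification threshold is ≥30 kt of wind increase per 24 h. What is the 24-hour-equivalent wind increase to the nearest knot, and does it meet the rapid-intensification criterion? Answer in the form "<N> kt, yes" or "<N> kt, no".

35 kt, yes

V₁: ΔP = 62, V ≈ 5.78 × 62^0.65 ≈ 84.52 kt.
V₂: ΔP = 83, V ≈ 5.78 × 83^0.65 ≈ 102.17 kt.
ΔV over 12 h = 17.65 kt → 24 h equivalent = 17.65 × 24/12 ≈ 35.30 kt.
35 kt ≥ 30 kt ⇒ rapid intensification.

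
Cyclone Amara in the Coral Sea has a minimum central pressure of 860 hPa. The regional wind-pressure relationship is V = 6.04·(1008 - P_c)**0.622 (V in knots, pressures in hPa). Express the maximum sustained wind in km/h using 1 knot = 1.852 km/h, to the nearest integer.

ΔP = 1008 − 860 = 148 hPa.
V ≈ 6.04 × 148^0.622 = 6.04 × 22.382 ≈ 135.188 kt.
135.188 × 1.852 ≈ 250.37 km/h → 250 km/h.

250 km/h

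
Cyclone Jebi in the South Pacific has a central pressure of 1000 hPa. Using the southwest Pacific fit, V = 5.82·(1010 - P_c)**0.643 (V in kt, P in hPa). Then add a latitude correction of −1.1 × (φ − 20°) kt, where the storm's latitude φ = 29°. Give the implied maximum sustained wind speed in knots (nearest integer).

ΔP = 1010 − 1000 = 10 hPa.
10^0.643 ≈ 4.395.
V ≈ 5.82 × 4.395 ≈ 25.6 kt.
Latitude correction: −1.1 × (29 − 20) = -9.9 kt.
Corrected V ≈ 15.7 kt → 16 kt.

16 kt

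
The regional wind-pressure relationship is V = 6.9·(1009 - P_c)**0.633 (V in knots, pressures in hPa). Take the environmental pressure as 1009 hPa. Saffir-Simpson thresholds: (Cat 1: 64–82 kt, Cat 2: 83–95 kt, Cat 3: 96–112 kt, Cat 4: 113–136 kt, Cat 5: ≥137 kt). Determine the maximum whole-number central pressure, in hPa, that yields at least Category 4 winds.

926 hPa

Category 4 begins at V = 113 kt.
Required ΔP = (113/6.9)^(1/0.633) = 16.377^1.580 ≈ 82.83 hPa.
P_c ≤ 1009 − 82.83 = 926.17, so the highest integer P_c is 926 hPa.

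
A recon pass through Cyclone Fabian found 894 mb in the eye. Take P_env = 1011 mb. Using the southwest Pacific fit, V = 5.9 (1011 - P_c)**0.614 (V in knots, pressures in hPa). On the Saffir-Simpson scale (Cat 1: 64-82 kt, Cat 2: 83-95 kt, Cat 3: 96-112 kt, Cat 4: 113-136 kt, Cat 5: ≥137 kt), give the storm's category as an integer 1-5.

ΔP = 1011 − 894 = 117 mb.
V ≈ 5.9 × 117^0.614 = 5.9 × 18.62 ≈ 110 kt.
110 kt falls in the Category 3 band.

3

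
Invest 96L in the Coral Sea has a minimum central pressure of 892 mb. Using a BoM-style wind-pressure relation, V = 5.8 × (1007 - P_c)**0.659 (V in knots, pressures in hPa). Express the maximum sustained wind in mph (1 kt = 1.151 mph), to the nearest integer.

152 mph

ΔP = 1007 − 892 = 115 mb.
V ≈ 5.8 × 115^0.659 = 5.8 × 22.803 ≈ 132.260 kt.
132.260 × 1.151 ≈ 152.23 mph → 152 mph.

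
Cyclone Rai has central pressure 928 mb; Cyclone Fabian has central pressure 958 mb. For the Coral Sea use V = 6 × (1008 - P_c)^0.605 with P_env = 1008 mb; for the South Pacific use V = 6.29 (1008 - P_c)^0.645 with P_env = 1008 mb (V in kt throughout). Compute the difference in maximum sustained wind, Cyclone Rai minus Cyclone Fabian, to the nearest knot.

Cyclone Rai: ΔP = 80; V ≈ 6 × 80^0.605 ≈ 85.02 kt.
Cyclone Fabian: ΔP = 50; V ≈ 6.29 × 50^0.645 ≈ 78.43 kt.
Difference ≈ 85.02 − 78.43 = 6.59 → 7 kt.

7 kt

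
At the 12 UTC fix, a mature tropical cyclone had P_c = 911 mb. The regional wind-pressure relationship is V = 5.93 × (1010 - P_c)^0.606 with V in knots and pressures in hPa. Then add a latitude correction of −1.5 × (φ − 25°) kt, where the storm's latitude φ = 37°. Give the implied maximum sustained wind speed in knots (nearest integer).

ΔP = 1010 − 911 = 99 mb.
99^0.606 ≈ 16.194.
V ≈ 5.93 × 16.194 ≈ 96.0 kt.
Latitude correction: −1.5 × (37 − 25) = -18 kt.
Corrected V ≈ 78 kt → 78 kt.

78 kt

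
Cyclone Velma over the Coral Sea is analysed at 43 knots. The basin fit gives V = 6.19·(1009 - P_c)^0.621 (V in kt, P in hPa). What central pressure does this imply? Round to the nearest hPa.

986 hPa

ΔP = (V / 6.19)^(1/0.621) = (43/6.19)^1.610.
43/6.19 = 6.947; 6.947^1.610 ≈ 22.67 hPa.
P_c = 1009 − 22.67 = 986.33 ≈ 986 hPa.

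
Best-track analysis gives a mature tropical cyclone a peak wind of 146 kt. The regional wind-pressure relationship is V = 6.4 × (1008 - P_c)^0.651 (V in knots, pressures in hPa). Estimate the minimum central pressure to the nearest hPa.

ΔP = (V / 6.4)^(1/0.651) = (146/6.4)^1.536.
146/6.4 = 22.812; 22.812^1.536 ≈ 121.98 hPa.
P_c = 1008 − 121.98 = 886.02 ≈ 886 hPa.

886 hPa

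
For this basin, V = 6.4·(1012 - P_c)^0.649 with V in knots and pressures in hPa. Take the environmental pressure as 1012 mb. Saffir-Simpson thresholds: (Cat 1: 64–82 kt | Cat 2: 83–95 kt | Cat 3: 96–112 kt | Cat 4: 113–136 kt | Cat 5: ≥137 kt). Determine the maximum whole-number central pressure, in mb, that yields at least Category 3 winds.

Category 3 begins at V = 96 kt.
Required ΔP = (96/6.4)^(1/0.649) = 15.000^1.541 ≈ 64.89 mb.
P_c ≤ 1012 − 64.89 = 947.11, so the highest integer P_c is 947 mb.

947 mb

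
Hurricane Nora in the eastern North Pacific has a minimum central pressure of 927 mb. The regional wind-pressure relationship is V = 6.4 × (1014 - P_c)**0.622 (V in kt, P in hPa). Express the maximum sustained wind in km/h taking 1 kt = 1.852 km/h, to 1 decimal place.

ΔP = 1014 − 927 = 87 mb.
V ≈ 6.4 × 87^0.622 = 6.4 × 16.084 ≈ 102.934 kt.
102.934 × 1.852 ≈ 190.63 km/h → 190.6 km/h.

190.6 km/h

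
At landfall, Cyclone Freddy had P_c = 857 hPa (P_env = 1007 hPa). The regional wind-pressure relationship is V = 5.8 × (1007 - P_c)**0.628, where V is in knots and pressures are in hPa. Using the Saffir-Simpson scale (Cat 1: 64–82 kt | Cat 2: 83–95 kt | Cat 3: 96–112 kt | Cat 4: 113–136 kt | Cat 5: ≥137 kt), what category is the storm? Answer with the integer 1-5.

4

ΔP = 1007 − 857 = 150 hPa.
V ≈ 5.8 × 150^0.628 = 5.8 × 23.26 ≈ 135 kt.
135 kt falls in the Category 4 band.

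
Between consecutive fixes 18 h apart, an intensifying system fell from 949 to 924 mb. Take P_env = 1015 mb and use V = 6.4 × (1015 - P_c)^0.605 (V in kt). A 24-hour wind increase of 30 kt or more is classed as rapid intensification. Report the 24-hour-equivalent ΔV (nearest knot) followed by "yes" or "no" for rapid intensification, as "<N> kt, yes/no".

23 kt, no

V₁: ΔP = 66, V ≈ 6.4 × 66^0.605 ≈ 80.72 kt.
V₂: ΔP = 91, V ≈ 6.4 × 91^0.605 ≈ 98.04 kt.
ΔV over 18 h = 17.32 kt → 24 h equivalent = 17.32 × 24/18 ≈ 23.09 kt.
23 kt < 30 kt ⇒ not rapid intensification.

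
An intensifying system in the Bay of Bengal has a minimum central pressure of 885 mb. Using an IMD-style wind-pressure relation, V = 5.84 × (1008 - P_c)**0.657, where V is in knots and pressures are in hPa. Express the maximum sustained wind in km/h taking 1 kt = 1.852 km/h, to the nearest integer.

ΔP = 1008 − 885 = 123 mb.
V ≈ 5.84 × 123^0.657 = 5.84 × 23.608 ≈ 137.873 kt.
137.873 × 1.852 ≈ 255.34 km/h → 255 km/h.

255 km/h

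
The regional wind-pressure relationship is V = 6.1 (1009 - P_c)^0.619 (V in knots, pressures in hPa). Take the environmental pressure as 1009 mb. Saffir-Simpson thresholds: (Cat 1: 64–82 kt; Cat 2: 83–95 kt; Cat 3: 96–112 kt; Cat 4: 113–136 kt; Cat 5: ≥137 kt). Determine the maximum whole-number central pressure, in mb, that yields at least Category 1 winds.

964 mb

Category 1 begins at V = 64 kt.
Required ΔP = (64/6.1)^(1/0.619) = 10.492^1.616 ≈ 44.59 mb.
P_c ≤ 1009 − 44.59 = 964.41, so the highest integer P_c is 964 mb.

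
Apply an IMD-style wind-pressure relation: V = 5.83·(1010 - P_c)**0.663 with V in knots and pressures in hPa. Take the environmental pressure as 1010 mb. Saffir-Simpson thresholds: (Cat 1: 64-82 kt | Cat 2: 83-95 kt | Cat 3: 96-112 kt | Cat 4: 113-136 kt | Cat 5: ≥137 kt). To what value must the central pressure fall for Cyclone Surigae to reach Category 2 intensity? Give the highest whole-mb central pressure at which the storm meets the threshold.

955 mb

Category 2 begins at V = 83 kt.
Required ΔP = (83/5.83)^(1/0.663) = 14.237^1.508 ≈ 54.91 mb.
P_c ≤ 1010 − 54.91 = 955.09, so the highest integer P_c is 955 mb.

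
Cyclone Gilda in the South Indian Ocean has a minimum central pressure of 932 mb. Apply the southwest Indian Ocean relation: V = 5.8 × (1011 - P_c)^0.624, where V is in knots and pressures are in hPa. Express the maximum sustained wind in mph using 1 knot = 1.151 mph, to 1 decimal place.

102.0 mph

ΔP = 1011 − 932 = 79 mb.
V ≈ 5.8 × 79^0.624 = 5.8 × 15.280 ≈ 88.623 kt.
88.623 × 1.151 ≈ 102.01 mph → 102.0 mph.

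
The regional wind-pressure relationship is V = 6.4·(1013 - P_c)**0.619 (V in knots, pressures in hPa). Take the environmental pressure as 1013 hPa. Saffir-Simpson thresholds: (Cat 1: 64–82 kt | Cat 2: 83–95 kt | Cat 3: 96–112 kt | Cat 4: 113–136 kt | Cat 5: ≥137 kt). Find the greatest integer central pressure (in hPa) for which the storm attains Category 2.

Category 2 begins at V = 83 kt.
Required ΔP = (83/6.4)^(1/0.619) = 12.969^1.616 ≈ 62.79 hPa.
P_c ≤ 1013 − 62.79 = 950.21, so the highest integer P_c is 950 hPa.

950 hPa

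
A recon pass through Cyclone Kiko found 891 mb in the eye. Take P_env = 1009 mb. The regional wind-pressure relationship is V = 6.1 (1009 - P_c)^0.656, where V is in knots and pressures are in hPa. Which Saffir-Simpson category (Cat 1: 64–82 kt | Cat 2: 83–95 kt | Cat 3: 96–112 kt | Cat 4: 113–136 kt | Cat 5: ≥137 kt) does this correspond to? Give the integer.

5

ΔP = 1009 − 891 = 118 mb.
V ≈ 6.1 × 118^0.656 = 6.1 × 22.86 ≈ 139 kt.
139 kt falls in the Category 5 band.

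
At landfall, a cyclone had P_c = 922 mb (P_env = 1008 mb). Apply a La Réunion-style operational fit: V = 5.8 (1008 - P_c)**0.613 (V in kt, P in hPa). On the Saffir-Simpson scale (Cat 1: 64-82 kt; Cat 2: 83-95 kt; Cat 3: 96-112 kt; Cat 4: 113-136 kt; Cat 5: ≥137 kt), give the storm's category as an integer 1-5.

ΔP = 1008 − 922 = 86 mb.
V ≈ 5.8 × 86^0.613 = 5.8 × 15.34 ≈ 89 kt.
89 kt falls in the Category 2 band.

2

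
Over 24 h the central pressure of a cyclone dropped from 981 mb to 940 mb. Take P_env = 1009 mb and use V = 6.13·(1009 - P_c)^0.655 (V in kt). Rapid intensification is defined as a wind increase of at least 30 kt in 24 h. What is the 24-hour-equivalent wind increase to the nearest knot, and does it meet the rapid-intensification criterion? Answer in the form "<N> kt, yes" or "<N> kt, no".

44 kt, yes

V₁: ΔP = 28, V ≈ 6.13 × 28^0.655 ≈ 54.37 kt.
V₂: ΔP = 69, V ≈ 6.13 × 69^0.655 ≈ 98.15 kt.
ΔV over 24 h = 43.78 kt → 24 h equivalent = 43.78 × 24/24 ≈ 43.78 kt.
44 kt ≥ 30 kt ⇒ rapid intensification.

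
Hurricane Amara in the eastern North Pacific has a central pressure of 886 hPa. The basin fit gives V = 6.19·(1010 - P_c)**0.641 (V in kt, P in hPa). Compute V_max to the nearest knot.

136 kt

ΔP = 1010 − 886 = 124 hPa.
124^0.641 ≈ 21.973.
V ≈ 6.19 × 21.973 ≈ 136.0 kt.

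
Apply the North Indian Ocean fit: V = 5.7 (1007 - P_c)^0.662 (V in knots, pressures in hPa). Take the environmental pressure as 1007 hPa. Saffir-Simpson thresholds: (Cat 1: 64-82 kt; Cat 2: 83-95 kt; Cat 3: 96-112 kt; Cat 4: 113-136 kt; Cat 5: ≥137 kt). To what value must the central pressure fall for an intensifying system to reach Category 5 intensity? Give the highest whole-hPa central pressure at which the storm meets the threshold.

885 hPa

Category 5 begins at V = 137 kt.
Required ΔP = (137/5.7)^(1/0.662) = 24.035^1.511 ≈ 121.86 hPa.
P_c ≤ 1007 − 121.86 = 885.14, so the highest integer P_c is 885 hPa.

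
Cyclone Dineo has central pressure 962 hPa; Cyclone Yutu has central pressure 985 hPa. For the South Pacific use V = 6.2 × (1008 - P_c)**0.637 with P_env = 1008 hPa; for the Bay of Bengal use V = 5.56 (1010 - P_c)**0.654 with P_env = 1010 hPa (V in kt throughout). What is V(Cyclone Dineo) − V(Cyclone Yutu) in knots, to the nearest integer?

25 kt

Cyclone Dineo: ΔP = 46; V ≈ 6.2 × 46^0.637 ≈ 71.05 kt.
Cyclone Yutu: ΔP = 25; V ≈ 5.56 × 25^0.654 ≈ 45.64 kt.
Difference ≈ 71.05 − 45.64 = 25.41 → 25 kt.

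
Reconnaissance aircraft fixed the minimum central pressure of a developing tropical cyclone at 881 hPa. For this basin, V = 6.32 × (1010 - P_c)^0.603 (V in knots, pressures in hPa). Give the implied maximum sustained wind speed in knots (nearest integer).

118 kt

ΔP = 1010 − 881 = 129 hPa.
129^0.603 ≈ 18.736.
V ≈ 6.32 × 18.736 ≈ 118.4 kt.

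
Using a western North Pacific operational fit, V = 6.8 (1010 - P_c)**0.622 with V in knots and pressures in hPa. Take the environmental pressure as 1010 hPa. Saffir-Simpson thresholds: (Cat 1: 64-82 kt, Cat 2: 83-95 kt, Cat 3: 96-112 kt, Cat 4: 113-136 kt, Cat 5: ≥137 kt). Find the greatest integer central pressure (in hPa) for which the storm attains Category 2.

954 hPa

Category 2 begins at V = 83 kt.
Required ΔP = (83/6.8)^(1/0.622) = 12.206^1.608 ≈ 55.83 hPa.
P_c ≤ 1010 − 55.83 = 954.17, so the highest integer P_c is 954 hPa.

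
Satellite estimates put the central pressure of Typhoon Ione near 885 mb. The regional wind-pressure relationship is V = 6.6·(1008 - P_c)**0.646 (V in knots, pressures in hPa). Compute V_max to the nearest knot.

148 kt

ΔP = 1008 − 885 = 123 mb.
123^0.646 ≈ 22.391.
V ≈ 6.6 × 22.391 ≈ 147.8 kt.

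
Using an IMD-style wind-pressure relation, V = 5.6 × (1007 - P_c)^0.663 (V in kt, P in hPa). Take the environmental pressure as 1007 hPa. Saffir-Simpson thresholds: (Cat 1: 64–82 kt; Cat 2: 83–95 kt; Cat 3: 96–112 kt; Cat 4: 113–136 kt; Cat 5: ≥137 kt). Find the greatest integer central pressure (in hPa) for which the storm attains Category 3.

934 hPa

Category 3 begins at V = 96 kt.
Required ΔP = (96/5.6)^(1/0.663) = 17.143^1.508 ≈ 72.67 hPa.
P_c ≤ 1007 − 72.67 = 934.33, so the highest integer P_c is 934 hPa.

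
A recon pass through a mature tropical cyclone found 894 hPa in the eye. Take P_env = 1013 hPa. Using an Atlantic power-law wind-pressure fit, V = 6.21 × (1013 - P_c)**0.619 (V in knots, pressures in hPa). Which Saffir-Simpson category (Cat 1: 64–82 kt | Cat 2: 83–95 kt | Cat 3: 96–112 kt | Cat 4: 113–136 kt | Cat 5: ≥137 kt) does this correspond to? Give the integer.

ΔP = 1013 − 894 = 119 hPa.
V ≈ 6.21 × 119^0.619 = 6.21 × 19.26 ≈ 120 kt.
120 kt falls in the Category 4 band.

4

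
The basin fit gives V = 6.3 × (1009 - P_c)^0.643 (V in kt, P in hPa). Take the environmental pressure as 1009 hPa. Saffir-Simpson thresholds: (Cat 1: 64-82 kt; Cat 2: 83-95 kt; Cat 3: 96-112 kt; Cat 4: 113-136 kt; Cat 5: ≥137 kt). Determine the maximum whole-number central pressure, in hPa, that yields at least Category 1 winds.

Category 1 begins at V = 64 kt.
Required ΔP = (64/6.3)^(1/0.643) = 10.159^1.555 ≈ 36.80 hPa.
P_c ≤ 1009 − 36.80 = 972.20, so the highest integer P_c is 972 hPa.

972 hPa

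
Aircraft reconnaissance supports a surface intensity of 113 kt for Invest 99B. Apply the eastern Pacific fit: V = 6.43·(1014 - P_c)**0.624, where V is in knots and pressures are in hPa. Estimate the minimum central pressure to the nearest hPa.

915 hPa

ΔP = (V / 6.43)^(1/0.624) = (113/6.43)^1.603.
113/6.43 = 17.574; 17.574^1.603 ≈ 98.85 hPa.
P_c = 1014 − 98.85 = 915.15 ≈ 915 hPa.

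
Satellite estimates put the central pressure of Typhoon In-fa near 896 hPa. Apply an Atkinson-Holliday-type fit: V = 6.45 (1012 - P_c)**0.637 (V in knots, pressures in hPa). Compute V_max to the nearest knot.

ΔP = 1012 − 896 = 116 hPa.
116^0.637 ≈ 20.657.
V ≈ 6.45 × 20.657 ≈ 133.2 kt.

133 kt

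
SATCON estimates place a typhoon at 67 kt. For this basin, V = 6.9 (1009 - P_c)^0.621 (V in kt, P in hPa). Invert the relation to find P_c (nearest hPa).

ΔP = (V / 6.9)^(1/0.621) = (67/6.9)^1.610.
67/6.9 = 9.710; 9.710^1.610 ≈ 38.88 hPa.
P_c = 1009 − 38.88 = 970.12 ≈ 970 hPa.

970 hPa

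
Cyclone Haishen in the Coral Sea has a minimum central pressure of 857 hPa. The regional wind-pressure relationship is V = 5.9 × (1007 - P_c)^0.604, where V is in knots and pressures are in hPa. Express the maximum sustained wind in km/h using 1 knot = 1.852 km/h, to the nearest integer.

ΔP = 1007 − 857 = 150 hPa.
V ≈ 5.9 × 150^0.604 = 5.9 × 20.623 ≈ 121.678 kt.
121.678 × 1.852 ≈ 225.35 km/h → 225 km/h.

225 km/h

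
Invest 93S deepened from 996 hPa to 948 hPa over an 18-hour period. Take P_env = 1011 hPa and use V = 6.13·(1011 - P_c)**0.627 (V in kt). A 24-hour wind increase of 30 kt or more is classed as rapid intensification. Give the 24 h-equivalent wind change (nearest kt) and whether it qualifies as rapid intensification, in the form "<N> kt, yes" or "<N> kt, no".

65 kt, yes

V₁: ΔP = 15, V ≈ 6.13 × 15^0.627 ≈ 33.49 kt.
V₂: ΔP = 63, V ≈ 6.13 × 63^0.627 ≈ 82.35 kt.
ΔV over 18 h = 48.86 kt → 24 h equivalent = 48.86 × 24/18 ≈ 65.15 kt.
65 kt ≥ 30 kt ⇒ rapid intensification.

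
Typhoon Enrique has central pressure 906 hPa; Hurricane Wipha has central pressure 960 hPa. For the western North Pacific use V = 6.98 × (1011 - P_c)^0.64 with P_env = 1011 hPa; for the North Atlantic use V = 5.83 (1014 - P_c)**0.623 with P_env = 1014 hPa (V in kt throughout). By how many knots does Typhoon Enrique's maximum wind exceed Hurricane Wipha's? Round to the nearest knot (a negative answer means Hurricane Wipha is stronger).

Typhoon Enrique: ΔP = 105; V ≈ 6.98 × 105^0.64 ≈ 137.22 kt.
Hurricane Wipha: ΔP = 54; V ≈ 5.83 × 54^0.623 ≈ 69.98 kt.
Difference ≈ 137.22 − 69.98 = 67.24 → 67 kt.

67 kt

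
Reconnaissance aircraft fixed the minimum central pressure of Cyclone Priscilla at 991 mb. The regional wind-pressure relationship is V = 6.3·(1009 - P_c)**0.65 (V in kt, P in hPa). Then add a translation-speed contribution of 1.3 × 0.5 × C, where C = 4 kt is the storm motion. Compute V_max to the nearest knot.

ΔP = 1009 − 991 = 18 mb.
18^0.65 ≈ 6.545.
V ≈ 6.3 × 6.545 ≈ 41.2 kt.
Translation term: 1.3 × 0.5 × 4 = 2.6 kt.
Corrected V ≈ 43.8 kt → 44 kt.

44 kt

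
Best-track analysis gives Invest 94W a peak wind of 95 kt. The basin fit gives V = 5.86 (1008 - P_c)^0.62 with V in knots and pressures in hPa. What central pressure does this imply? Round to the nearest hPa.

ΔP = (V / 5.86)^(1/0.62) = (95/5.86)^1.613.
95/5.86 = 16.212; 16.212^1.613 ≈ 89.40 hPa.
P_c = 1008 − 89.40 = 918.60 ≈ 919 hPa.

919 hPa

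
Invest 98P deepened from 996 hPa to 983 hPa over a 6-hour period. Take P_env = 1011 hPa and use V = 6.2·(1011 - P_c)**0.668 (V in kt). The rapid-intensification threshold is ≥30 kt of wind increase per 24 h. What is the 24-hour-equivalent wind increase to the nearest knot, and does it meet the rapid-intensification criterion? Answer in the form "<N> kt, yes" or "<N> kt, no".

V₁: ΔP = 15, V ≈ 6.2 × 15^0.668 ≈ 37.85 kt.
V₂: ΔP = 28, V ≈ 6.2 × 28^0.668 ≈ 57.42 kt.
ΔV over 6 h = 19.57 kt → 24 h equivalent = 19.57 × 24/6 ≈ 78.28 kt.
78 kt ≥ 30 kt ⇒ rapid intensification.

78 kt, yes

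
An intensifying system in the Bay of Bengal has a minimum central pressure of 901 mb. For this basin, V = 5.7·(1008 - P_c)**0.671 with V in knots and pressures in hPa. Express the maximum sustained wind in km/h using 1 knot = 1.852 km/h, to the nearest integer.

ΔP = 1008 − 901 = 107 mb.
V ≈ 5.7 × 107^0.671 = 5.7 × 22.999 ≈ 131.097 kt.
131.097 × 1.852 ≈ 242.79 km/h → 243 km/h.

243 km/h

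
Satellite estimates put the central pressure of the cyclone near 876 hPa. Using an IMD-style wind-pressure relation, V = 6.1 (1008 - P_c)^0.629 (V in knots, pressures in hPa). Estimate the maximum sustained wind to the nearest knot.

132 kt

ΔP = 1008 − 876 = 132 hPa.
132^0.629 ≈ 21.570.
V ≈ 6.1 × 21.570 ≈ 131.6 kt.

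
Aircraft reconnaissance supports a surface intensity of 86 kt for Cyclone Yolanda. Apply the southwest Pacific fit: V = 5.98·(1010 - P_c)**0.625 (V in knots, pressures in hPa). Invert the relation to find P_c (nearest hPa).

939 hPa

ΔP = (V / 5.98)^(1/0.625) = (86/5.98)^1.600.
86/5.98 = 14.381; 14.381^1.600 ≈ 71.20 hPa.
P_c = 1010 − 71.20 = 938.80 ≈ 939 hPa.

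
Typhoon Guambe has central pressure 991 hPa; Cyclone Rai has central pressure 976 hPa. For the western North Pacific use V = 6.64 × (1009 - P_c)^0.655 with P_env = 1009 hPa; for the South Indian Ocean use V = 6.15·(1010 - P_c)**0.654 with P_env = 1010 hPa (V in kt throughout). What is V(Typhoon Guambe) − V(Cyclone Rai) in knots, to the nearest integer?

-18 kt

Typhoon Guambe: ΔP = 18; V ≈ 6.64 × 18^0.655 ≈ 44.09 kt.
Cyclone Rai: ΔP = 34; V ≈ 6.15 × 34^0.654 ≈ 61.73 kt.
Difference ≈ 44.09 − 61.73 = -17.64 → -18 kt.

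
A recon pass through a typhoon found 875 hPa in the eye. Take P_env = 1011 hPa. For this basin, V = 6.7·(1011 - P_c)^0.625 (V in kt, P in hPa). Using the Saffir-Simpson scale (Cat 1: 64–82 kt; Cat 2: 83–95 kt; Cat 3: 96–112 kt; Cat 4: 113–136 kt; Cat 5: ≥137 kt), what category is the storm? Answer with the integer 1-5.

5

ΔP = 1011 − 875 = 136 hPa.
V ≈ 6.7 × 136^0.625 = 6.7 × 21.55 ≈ 144 kt.
144 kt falls in the Category 5 band.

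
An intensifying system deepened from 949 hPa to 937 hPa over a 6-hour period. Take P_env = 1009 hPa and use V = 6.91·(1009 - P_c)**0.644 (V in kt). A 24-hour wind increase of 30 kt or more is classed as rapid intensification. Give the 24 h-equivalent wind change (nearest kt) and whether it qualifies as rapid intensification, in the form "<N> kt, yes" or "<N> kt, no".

V₁: ΔP = 60, V ≈ 6.91 × 60^0.644 ≈ 96.52 kt.
V₂: ΔP = 72, V ≈ 6.91 × 72^0.644 ≈ 108.54 kt.
ΔV over 6 h = 12.02 kt → 24 h equivalent = 12.02 × 24/6 ≈ 48.08 kt.
48 kt ≥ 30 kt ⇒ rapid intensification.

48 kt, yes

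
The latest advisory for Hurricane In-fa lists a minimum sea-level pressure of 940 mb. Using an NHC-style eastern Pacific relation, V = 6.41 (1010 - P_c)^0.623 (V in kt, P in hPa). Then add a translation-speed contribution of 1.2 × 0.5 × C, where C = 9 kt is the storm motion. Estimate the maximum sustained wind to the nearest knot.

ΔP = 1010 − 940 = 70 mb.
70^0.623 ≈ 14.109.
V ≈ 6.41 × 14.109 ≈ 90.4 kt.
Translation term: 1.2 × 0.5 × 9 = 5.4 kt.
Corrected V ≈ 95.8 kt → 96 kt.

96 kt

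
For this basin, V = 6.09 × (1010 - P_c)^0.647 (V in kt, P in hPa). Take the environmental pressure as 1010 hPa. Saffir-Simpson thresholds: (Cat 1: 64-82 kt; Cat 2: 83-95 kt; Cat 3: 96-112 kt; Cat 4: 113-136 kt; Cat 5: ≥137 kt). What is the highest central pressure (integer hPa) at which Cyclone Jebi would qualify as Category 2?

953 hPa

Category 2 begins at V = 83 kt.
Required ΔP = (83/6.09)^(1/0.647) = 13.629^1.546 ≈ 56.68 hPa.
P_c ≤ 1010 − 56.68 = 953.32, so the highest integer P_c is 953 hPa.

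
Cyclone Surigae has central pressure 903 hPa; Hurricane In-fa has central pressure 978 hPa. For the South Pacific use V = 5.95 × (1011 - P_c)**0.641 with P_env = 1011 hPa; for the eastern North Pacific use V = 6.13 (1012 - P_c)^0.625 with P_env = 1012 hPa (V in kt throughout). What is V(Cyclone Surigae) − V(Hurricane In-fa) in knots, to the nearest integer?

64 kt

Cyclone Surigae: ΔP = 108; V ≈ 5.95 × 108^0.641 ≈ 119.66 kt.
Hurricane In-fa: ΔP = 34; V ≈ 6.13 × 34^0.625 ≈ 55.54 kt.
Difference ≈ 119.66 − 55.54 = 64.12 → 64 kt.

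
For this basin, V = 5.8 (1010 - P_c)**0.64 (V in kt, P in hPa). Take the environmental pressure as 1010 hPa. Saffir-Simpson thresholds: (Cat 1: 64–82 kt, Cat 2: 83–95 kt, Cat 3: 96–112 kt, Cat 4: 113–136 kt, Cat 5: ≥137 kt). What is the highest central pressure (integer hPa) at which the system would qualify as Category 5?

Category 5 begins at V = 137 kt.
Required ΔP = (137/5.8)^(1/0.64) = 23.621^1.562 ≈ 139.88 hPa.
P_c ≤ 1010 − 139.88 = 870.12, so the highest integer P_c is 870 hPa.

870 hPa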